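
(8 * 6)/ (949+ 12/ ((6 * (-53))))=848/ 16765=0.05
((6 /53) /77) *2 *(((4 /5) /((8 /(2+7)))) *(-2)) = -108 /20405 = -0.01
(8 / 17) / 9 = 8 / 153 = 0.05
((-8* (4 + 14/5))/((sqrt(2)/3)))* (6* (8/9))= -2176* sqrt(2)/5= -615.47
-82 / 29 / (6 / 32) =-1312 / 87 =-15.08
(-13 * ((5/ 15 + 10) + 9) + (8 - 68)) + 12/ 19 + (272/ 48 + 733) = 24394/ 57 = 427.96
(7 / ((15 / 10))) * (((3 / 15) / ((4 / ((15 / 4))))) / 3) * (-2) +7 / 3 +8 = 39 / 4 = 9.75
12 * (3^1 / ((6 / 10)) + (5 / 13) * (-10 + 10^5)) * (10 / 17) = 60001800 / 221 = 271501.36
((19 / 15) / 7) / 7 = 19 / 735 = 0.03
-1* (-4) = 4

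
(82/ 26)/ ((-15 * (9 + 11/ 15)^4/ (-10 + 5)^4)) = -86484375/ 5906834128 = -0.01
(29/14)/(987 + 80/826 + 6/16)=6844/3262607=0.00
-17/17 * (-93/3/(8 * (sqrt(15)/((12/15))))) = 31 * sqrt(15)/150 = 0.80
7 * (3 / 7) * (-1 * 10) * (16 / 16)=-30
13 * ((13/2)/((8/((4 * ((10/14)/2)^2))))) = 4225/784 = 5.39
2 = 2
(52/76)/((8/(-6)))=-0.51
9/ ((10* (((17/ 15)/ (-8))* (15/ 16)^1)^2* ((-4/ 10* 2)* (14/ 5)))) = -46080/ 2023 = -22.78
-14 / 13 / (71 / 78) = -84 / 71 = -1.18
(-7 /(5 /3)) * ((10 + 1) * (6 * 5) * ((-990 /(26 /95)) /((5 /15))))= 195529950 /13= 15040765.38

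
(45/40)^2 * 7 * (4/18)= 63/32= 1.97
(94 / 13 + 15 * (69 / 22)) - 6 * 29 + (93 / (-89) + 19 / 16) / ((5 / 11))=-121578641 / 1018160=-119.41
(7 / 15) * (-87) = -203 / 5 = -40.60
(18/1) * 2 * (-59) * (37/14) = -39294/7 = -5613.43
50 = 50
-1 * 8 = -8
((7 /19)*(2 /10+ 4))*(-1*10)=-294 /19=-15.47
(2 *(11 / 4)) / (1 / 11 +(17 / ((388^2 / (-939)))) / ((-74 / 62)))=336992744 / 11013511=30.60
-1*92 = -92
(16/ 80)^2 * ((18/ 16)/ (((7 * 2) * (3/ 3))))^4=6561/ 3933798400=0.00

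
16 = 16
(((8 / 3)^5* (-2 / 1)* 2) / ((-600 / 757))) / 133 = 12402688 / 2423925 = 5.12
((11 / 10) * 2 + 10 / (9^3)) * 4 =32276 / 3645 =8.85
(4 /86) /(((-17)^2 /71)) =142 /12427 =0.01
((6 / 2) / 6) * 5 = 2.50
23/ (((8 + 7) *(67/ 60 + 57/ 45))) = 92/ 143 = 0.64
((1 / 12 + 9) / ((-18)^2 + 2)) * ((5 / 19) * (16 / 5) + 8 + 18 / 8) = 30629 / 99104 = 0.31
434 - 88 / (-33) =1310 / 3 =436.67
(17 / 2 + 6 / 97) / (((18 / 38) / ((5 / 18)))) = 157795 / 31428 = 5.02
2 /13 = 0.15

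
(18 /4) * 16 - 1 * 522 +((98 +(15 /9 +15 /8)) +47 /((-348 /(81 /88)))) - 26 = -374.58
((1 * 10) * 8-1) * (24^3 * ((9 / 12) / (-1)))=-819072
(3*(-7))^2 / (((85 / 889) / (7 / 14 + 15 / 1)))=12153519 / 170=71491.29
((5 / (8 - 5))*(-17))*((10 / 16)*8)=-425 / 3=-141.67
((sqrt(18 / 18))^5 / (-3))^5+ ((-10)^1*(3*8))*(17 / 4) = -247861 / 243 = -1020.00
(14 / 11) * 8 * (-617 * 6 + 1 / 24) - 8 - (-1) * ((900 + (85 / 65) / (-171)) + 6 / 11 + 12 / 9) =-899840947 / 24453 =-36798.80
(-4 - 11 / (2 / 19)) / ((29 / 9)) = -1953 / 58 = -33.67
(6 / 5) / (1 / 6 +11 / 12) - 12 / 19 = 588 / 1235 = 0.48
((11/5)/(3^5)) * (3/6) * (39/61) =143/49410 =0.00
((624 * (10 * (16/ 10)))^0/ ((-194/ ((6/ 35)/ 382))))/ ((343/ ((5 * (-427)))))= 183/ 12709522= 0.00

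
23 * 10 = 230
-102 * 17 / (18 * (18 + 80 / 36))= -867 / 182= -4.76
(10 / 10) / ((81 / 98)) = 98 / 81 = 1.21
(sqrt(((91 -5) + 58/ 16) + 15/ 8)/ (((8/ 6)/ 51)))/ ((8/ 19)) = 2907 * sqrt(366)/ 64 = 868.97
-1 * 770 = -770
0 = 0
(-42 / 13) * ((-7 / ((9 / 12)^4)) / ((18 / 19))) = 238336 / 3159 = 75.45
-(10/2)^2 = -25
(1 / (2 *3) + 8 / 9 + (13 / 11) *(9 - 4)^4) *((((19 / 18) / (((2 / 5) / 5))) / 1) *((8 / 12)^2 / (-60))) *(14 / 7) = -13913605 / 96228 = -144.59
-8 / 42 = -4 / 21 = -0.19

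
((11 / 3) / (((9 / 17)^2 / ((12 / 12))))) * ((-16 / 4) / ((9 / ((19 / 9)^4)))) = -1657161836 / 14348907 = -115.49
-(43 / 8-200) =1557 / 8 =194.62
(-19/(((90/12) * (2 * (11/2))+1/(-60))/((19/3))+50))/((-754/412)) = 1487320/9028773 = 0.16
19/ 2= 9.50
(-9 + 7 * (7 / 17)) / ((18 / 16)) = -832 / 153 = -5.44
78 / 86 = 39 / 43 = 0.91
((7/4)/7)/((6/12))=1/2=0.50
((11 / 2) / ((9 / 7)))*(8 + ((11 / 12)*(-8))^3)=-401632 / 243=-1652.81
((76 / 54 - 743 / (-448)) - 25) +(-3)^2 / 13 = -3340231 / 157248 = -21.24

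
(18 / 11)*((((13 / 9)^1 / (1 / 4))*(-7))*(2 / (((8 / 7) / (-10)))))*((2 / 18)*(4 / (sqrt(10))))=5096*sqrt(10) / 99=162.78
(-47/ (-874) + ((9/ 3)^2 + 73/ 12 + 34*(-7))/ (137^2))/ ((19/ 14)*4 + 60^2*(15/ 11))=317538991/ 37245653905848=0.00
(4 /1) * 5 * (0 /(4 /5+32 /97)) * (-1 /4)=0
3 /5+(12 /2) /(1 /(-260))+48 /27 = -70093 /45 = -1557.62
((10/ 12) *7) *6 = 35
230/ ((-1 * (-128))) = 1.80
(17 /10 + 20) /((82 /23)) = 4991 /820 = 6.09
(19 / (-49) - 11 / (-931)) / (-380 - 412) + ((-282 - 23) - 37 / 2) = -17038073 / 52668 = -323.50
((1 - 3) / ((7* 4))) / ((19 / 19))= -1 / 14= -0.07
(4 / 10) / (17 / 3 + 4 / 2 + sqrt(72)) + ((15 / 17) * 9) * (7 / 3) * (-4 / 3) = -14838 / 595 + 108 * sqrt(2) / 595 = -24.68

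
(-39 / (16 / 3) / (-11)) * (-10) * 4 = -585 / 22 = -26.59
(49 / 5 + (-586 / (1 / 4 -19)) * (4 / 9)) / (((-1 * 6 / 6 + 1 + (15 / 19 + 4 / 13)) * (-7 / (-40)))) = 31598216 / 256095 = 123.38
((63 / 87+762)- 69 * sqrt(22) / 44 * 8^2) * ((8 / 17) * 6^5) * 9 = 9615866.03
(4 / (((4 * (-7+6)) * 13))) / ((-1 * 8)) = 1 / 104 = 0.01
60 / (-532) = -15 / 133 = -0.11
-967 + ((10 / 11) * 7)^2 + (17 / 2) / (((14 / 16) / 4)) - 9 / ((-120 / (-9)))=-30096349 / 33880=-888.32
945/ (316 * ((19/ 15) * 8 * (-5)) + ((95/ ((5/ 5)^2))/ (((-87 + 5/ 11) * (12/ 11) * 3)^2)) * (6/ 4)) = -739979089920/ 12537097602769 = -0.06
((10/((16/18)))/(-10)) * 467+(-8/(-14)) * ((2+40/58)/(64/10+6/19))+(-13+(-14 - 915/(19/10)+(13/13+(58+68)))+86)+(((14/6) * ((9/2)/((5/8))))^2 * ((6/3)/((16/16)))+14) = -59610848557/246076600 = -242.25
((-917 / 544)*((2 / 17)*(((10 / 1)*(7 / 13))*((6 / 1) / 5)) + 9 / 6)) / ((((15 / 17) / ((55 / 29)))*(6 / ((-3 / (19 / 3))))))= 10076913 / 15586688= 0.65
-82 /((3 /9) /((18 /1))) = -4428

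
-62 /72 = -31 /36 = -0.86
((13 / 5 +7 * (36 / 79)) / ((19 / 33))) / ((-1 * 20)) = -75471 / 150100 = -0.50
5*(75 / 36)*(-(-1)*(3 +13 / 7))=2125 / 42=50.60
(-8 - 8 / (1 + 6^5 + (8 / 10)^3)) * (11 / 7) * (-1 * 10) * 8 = 977870080 / 972189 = 1005.84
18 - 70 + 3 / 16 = -829 / 16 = -51.81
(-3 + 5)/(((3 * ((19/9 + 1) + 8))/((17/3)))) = 17/50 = 0.34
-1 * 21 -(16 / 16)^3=-22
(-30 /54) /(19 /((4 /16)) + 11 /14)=-14 /1935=-0.01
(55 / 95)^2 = 0.34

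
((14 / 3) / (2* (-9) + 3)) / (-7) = 2 / 45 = 0.04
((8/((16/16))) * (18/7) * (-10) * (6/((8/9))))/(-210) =324/49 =6.61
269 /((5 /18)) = 968.40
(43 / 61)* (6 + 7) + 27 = 2206 / 61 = 36.16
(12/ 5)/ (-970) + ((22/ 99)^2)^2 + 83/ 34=1320546031/ 540954450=2.44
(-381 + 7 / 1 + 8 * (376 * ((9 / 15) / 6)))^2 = 133956 / 25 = 5358.24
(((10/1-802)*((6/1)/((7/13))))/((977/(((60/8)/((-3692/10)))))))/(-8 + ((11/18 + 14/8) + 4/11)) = -35283600/1014353641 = -0.03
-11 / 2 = -5.50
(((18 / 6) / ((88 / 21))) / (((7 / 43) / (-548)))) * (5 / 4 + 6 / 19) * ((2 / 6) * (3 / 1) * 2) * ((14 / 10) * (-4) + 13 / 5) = 18927783 / 836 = 22640.89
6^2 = 36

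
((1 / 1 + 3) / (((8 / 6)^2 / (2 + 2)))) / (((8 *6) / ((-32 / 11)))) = -6 / 11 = -0.55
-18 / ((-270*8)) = 1 / 120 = 0.01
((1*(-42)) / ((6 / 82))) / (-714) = 41 / 51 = 0.80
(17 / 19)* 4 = 68 / 19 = 3.58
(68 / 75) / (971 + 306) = 0.00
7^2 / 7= 7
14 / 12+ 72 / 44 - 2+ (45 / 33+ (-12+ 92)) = 493 / 6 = 82.17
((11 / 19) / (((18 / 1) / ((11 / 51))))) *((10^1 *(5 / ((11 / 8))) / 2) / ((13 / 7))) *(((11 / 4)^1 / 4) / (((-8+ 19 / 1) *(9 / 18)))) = 1925 / 226746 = 0.01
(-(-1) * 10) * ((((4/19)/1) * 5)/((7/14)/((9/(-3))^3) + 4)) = 2160/817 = 2.64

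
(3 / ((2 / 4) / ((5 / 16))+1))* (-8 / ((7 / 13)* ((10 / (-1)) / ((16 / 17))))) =192 / 119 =1.61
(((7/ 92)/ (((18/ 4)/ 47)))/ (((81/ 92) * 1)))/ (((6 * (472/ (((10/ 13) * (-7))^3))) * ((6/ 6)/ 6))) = -28211750/ 94495167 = -0.30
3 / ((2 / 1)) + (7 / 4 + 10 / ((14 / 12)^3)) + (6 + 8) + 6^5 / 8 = 1365891 / 1372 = 995.55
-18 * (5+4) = -162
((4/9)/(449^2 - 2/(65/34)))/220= 13/1297295703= 0.00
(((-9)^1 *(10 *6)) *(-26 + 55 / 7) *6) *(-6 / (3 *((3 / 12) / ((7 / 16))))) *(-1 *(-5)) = -1028700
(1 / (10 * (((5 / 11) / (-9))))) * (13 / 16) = -1287 / 800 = -1.61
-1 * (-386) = 386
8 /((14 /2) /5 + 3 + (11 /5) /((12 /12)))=40 /33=1.21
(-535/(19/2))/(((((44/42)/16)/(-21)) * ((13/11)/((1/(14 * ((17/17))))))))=269640/247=1091.66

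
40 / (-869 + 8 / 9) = -360 / 7813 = -0.05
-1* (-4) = 4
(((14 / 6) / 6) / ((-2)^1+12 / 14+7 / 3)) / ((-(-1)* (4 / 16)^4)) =6272 / 75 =83.63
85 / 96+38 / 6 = 231 / 32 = 7.22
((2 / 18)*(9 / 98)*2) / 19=0.00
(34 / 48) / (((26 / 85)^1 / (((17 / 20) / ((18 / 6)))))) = 4913 / 7488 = 0.66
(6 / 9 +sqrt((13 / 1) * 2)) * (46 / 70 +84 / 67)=8962 / 7035 +4481 * sqrt(26) / 2345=11.02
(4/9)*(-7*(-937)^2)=-24583132/9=-2731459.11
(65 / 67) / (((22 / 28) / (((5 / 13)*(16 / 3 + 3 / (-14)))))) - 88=-85.57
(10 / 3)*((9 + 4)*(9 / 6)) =65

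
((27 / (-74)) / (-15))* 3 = 27 / 370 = 0.07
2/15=0.13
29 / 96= 0.30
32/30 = 1.07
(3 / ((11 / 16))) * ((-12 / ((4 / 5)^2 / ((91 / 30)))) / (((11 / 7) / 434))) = -8293740 / 121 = -68543.31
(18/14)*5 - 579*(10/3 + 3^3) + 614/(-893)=-109750426/6251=-17557.26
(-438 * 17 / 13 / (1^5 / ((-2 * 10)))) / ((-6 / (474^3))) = -2643241243680 / 13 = -203326249513.85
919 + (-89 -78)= 752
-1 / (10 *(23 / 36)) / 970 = -9 / 55775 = -0.00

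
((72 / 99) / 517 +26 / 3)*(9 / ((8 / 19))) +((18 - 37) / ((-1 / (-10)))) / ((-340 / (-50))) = 60845467 / 386716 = 157.34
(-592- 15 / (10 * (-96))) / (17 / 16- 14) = 45.76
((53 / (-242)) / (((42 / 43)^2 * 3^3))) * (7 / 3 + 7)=-97997 / 1234926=-0.08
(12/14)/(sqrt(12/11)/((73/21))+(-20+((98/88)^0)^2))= -6682566/148093169 - 2628 * sqrt(33)/21156167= -0.05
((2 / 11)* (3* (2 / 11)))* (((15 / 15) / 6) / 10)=1 / 605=0.00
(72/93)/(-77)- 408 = -973920/2387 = -408.01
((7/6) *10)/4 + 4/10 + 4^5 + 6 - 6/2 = 61819/60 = 1030.32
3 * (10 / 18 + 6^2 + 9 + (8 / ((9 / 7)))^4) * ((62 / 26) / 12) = 920.75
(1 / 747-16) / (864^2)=-11951 / 557632512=-0.00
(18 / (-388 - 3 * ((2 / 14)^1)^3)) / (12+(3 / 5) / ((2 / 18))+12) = -210 / 133087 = -0.00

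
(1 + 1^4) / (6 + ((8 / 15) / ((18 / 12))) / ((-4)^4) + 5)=0.18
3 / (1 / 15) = 45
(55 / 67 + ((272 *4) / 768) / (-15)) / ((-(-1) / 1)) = 8761 / 12060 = 0.73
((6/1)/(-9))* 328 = -218.67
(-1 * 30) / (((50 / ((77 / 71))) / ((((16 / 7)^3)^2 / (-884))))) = 138412032 / 1318593185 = 0.10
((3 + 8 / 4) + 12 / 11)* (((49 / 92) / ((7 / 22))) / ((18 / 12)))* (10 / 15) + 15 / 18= 2221 / 414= 5.36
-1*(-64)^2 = -4096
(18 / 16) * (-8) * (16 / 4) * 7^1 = -252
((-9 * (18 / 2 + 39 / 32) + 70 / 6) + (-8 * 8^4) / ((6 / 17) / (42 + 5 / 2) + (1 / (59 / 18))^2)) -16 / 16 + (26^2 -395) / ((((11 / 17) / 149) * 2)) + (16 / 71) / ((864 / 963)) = -242754531920435 / 830959008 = -292137.79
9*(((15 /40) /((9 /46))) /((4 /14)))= 483 /8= 60.38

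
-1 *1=-1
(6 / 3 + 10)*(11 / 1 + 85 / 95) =2712 / 19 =142.74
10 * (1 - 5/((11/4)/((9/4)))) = -340/11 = -30.91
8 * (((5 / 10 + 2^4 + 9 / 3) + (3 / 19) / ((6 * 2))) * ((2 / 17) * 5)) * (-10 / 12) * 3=-74150 / 323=-229.57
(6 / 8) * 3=9 / 4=2.25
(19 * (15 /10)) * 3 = 171 /2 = 85.50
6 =6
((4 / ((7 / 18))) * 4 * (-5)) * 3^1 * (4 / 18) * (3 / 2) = -1440 / 7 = -205.71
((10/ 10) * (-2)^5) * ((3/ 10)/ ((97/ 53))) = -2544/ 485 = -5.25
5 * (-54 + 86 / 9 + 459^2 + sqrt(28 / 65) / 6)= sqrt(455) / 39 + 9478645 / 9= 1053183.32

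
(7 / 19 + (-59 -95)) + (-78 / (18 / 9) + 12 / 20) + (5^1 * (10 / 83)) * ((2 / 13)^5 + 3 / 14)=-3932755926994 / 20493517135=-191.90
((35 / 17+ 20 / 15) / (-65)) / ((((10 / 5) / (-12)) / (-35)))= -2422 / 221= -10.96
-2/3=-0.67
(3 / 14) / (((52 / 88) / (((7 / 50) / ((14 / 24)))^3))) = 7128 / 1421875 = 0.01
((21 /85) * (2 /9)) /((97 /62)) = 0.04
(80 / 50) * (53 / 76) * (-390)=-8268 / 19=-435.16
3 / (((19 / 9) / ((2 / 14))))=27 / 133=0.20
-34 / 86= -17 / 43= -0.40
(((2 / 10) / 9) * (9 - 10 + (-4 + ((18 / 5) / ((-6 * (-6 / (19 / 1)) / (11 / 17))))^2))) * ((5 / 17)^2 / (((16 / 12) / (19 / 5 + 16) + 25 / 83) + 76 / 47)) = -12978732327 / 3842752767820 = -0.00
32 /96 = 1 /3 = 0.33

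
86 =86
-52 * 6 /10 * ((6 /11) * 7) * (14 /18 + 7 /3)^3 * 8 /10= -63924224 /22275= -2869.77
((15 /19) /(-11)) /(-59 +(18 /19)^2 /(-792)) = 570 /468587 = 0.00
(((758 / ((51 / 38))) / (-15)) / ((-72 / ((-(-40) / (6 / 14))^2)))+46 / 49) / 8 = 1383453119 / 2429028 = 569.55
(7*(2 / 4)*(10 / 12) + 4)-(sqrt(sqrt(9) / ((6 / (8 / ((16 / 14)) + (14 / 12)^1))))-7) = 167 / 12-7*sqrt(3) / 6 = 11.90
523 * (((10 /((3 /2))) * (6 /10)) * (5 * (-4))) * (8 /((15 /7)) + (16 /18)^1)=-193393.78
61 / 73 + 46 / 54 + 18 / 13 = 78716 / 25623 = 3.07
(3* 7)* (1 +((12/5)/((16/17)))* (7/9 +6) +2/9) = 23317/60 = 388.62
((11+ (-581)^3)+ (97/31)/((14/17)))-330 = -85117493191/434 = -196123256.20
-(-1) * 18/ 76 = 9/ 38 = 0.24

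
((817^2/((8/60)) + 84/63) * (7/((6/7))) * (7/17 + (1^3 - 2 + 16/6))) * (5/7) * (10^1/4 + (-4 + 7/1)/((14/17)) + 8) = 87557892895/102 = 858410714.66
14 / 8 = 7 / 4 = 1.75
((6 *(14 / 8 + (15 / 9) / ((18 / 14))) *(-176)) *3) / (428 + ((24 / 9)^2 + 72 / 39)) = -282282 / 12781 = -22.09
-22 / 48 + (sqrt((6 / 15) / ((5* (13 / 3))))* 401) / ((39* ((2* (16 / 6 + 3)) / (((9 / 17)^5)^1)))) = -11 / 24 + 23678649* sqrt(78) / 40792491610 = -0.45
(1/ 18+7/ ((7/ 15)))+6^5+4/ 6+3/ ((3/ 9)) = 140413/ 18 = 7800.72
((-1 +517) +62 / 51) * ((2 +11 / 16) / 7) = 567127 / 2856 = 198.57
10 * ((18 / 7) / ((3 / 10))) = 600 / 7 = 85.71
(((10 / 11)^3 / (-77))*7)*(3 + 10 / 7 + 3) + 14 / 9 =966818 / 922383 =1.05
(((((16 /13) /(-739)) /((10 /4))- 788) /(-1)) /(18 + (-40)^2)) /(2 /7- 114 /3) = -22080107 /1709853860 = -0.01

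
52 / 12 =13 / 3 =4.33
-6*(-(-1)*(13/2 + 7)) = -81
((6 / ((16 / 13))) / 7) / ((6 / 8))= 13 / 14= 0.93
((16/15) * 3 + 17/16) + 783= 62981/80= 787.26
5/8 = 0.62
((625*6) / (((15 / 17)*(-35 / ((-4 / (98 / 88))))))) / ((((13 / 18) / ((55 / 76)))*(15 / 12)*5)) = 5924160 / 84721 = 69.93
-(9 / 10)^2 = -81 / 100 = -0.81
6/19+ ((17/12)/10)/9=6803/20520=0.33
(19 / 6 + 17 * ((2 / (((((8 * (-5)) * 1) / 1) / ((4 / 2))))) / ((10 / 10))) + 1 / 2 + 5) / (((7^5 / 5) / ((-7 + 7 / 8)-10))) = -8987 / 268912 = -0.03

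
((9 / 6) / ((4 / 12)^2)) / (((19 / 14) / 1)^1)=189 / 19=9.95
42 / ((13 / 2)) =84 / 13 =6.46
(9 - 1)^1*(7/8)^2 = 6.12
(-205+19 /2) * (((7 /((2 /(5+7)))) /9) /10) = -2737 /30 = -91.23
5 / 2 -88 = -171 / 2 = -85.50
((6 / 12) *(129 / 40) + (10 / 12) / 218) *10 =16.16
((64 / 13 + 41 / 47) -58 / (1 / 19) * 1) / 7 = -156.60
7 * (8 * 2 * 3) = 336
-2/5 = -0.40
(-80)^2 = 6400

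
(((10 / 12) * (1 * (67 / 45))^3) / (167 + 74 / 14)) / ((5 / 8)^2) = 502768 / 12301875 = 0.04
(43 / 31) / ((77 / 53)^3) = 0.45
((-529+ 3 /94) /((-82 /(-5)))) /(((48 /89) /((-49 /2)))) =1084210015 /739968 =1465.21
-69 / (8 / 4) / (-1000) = 69 / 2000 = 0.03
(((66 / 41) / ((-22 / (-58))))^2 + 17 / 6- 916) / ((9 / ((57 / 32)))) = -171542317 / 968256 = -177.17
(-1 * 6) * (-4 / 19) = 24 / 19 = 1.26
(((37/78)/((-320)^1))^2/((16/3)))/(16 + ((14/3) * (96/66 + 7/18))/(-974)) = 66003597/2561723324825600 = 0.00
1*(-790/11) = -790/11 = -71.82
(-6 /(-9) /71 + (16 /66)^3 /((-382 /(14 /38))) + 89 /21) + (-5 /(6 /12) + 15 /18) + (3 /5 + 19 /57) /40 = -31733235810461 /6481644038100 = -4.90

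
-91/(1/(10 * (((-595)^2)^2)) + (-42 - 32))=114053667568750/92746938462499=1.23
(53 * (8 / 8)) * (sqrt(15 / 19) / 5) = 53 * sqrt(285) / 95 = 9.42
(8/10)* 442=1768/5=353.60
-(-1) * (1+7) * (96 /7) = 768 /7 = 109.71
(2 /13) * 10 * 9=180 /13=13.85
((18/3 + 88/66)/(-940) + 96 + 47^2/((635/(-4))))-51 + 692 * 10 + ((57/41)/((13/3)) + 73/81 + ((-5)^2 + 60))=18135094745641/2576996370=7037.30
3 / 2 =1.50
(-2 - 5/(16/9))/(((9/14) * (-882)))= 11/1296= 0.01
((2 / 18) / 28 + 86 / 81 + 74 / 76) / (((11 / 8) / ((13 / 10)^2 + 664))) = 5850150289 / 5925150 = 987.34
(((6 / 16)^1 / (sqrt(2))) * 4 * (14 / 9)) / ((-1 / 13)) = -91 * sqrt(2) / 6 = -21.45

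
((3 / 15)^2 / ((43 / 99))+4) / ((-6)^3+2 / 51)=-0.02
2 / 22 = 1 / 11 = 0.09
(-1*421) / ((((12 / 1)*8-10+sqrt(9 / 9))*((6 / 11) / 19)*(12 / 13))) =-1143857 / 6264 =-182.61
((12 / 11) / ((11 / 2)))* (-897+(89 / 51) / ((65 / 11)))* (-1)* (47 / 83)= 1117688576 / 11097515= 100.72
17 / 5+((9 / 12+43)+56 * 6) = 7663 / 20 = 383.15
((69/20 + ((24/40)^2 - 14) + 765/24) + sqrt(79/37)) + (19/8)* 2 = sqrt(2923)/37 + 5287/200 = 27.90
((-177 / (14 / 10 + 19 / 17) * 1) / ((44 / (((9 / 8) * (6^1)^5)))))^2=1082634718662225 / 5541316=195375018.98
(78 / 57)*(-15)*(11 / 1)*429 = -1840410 / 19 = -96863.68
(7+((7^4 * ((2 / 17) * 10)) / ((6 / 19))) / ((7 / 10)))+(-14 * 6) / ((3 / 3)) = 12701.43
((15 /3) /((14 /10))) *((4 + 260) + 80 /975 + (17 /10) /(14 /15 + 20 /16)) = 33829330 /35763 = 945.93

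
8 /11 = 0.73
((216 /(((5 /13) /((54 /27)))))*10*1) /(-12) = -936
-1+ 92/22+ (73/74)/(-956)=2475237/778184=3.18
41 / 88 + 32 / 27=3923 / 2376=1.65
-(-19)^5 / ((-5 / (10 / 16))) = -2476099 / 8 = -309512.38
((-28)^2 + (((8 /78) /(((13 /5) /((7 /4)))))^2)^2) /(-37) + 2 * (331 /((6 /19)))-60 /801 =451498342270722778 /217582302404493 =2075.07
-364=-364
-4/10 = -2/5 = -0.40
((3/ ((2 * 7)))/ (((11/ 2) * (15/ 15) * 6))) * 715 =65/ 14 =4.64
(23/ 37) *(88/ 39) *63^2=2677752/ 481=5567.05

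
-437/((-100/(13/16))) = 3.55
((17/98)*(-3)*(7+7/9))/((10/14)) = -5.67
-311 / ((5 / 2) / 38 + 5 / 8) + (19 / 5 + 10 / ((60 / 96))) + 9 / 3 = -44878 / 105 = -427.41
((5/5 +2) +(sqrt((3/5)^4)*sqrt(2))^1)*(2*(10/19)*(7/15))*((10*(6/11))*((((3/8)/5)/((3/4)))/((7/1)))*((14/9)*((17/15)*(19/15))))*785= 298928*sqrt(2)/12375 +298928/1485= 235.46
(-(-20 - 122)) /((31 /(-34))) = -155.74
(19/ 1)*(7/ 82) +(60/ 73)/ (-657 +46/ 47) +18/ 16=2027053949/ 738265352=2.75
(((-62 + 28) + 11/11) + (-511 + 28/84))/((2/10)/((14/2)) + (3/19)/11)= -11930765/942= -12665.36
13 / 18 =0.72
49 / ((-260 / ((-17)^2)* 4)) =-14161 / 1040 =-13.62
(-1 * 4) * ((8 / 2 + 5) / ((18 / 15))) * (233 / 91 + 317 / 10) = -93531 / 91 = -1027.81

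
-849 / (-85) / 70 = 849 / 5950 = 0.14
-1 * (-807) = 807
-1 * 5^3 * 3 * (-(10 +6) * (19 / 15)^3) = 109744 / 9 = 12193.78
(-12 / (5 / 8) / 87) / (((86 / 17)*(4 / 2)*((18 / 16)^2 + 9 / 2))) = -8704 / 2300715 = -0.00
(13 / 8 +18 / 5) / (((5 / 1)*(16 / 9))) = 1881 / 3200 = 0.59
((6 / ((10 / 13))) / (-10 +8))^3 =-59319 / 1000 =-59.32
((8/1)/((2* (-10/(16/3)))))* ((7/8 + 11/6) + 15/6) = -100/9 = -11.11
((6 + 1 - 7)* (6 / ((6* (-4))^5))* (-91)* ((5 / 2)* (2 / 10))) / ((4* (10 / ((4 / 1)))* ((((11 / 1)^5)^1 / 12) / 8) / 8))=0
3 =3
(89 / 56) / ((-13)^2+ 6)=0.01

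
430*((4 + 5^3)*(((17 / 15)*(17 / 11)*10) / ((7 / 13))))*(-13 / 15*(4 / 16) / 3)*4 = -361228036 / 693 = -521252.58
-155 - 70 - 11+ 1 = -235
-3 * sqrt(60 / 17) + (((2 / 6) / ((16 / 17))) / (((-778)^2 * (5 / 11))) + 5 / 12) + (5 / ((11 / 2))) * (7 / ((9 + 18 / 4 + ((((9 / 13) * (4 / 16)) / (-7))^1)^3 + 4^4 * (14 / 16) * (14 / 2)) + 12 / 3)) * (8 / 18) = 153391115502274374893 / 366568184614558386240 - 6 * sqrt(255) / 17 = -5.22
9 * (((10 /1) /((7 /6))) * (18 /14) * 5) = 24300 /49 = 495.92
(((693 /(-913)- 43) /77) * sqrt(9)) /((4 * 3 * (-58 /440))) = 18160 /16849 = 1.08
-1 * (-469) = 469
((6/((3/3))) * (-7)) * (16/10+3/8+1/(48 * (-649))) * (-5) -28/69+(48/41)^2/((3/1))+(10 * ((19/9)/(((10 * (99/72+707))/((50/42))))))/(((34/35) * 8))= 414.79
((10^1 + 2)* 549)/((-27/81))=-19764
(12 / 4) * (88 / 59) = 264 / 59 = 4.47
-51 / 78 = -17 / 26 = -0.65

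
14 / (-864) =-0.02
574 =574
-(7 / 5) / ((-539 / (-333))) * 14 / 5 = -666 / 275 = -2.42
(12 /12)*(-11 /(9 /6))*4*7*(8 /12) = -1232 /9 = -136.89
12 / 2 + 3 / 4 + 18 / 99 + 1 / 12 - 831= -54383 / 66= -823.98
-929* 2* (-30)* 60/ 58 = 1672200/ 29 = 57662.07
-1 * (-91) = 91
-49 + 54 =5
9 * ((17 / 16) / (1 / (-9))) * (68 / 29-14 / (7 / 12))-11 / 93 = 20104301 / 10788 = 1863.58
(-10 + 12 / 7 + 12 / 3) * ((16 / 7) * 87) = -41760 / 49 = -852.24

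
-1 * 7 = -7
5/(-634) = -5/634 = -0.01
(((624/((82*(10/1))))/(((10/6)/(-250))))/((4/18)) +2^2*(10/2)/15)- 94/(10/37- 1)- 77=-509785/1107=-460.51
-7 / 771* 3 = -0.03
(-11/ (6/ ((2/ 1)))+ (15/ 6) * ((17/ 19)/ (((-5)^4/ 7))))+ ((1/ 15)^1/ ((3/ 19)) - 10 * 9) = -3985129/ 42750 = -93.22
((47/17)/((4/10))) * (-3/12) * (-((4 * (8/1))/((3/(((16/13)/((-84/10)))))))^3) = -61603840000/9339005403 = -6.60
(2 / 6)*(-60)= -20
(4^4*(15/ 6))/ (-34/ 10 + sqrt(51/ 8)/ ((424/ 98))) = -1150566400/ 5932309-332416000*sqrt(102)/ 100849253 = -227.24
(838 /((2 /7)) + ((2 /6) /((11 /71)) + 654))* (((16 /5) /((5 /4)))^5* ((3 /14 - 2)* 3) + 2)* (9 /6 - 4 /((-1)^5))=-95058231994906 /8203125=-11588051.14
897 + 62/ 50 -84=20356/ 25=814.24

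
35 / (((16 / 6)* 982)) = 105 / 7856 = 0.01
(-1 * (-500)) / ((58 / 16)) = 4000 / 29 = 137.93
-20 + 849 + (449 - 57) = 1221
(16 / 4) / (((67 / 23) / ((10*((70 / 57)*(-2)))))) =-128800 / 3819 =-33.73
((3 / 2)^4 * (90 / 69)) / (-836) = -1215 / 153824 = -0.01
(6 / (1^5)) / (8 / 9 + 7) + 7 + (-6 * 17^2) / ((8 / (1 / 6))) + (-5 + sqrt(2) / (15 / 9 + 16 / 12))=-18951 / 568 + sqrt(2) / 3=-32.89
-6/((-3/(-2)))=-4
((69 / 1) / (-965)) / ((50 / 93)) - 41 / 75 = -98381 / 144750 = -0.68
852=852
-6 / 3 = -2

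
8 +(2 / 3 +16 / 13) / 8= 1285 / 156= 8.24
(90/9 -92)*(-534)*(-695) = -30432660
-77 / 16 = -4.81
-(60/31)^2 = -3.75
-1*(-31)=31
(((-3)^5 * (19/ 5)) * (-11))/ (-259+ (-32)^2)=5643/ 425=13.28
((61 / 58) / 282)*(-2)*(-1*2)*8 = 0.12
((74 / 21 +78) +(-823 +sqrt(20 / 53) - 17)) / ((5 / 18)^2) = -1720224 / 175 +648 * sqrt(265) / 1325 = -9821.89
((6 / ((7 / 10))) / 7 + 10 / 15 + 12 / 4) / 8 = 719 / 1176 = 0.61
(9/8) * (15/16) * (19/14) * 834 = 1069605/896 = 1193.76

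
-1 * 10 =-10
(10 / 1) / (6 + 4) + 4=5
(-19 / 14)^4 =3.39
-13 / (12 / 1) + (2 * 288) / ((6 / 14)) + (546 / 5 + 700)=129127 / 60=2152.12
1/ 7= 0.14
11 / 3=3.67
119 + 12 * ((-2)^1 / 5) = 114.20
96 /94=48 /47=1.02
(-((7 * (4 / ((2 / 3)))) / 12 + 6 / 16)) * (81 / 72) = -279 / 64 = -4.36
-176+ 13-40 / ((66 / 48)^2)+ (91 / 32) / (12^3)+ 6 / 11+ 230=310387459 / 6690816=46.39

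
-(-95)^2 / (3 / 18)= -54150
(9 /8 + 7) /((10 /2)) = 1.62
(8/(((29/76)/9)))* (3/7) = 16416/203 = 80.87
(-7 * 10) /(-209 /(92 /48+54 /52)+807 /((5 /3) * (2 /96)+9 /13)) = -0.07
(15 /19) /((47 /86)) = 1.44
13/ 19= 0.68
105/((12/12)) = 105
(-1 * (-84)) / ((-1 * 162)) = -14 / 27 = -0.52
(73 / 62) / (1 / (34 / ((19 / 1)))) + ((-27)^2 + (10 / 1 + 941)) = 990761 / 589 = 1682.11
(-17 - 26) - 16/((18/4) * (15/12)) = -2063/45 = -45.84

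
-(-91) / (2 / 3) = 273 / 2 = 136.50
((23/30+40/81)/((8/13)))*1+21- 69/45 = 139417/6480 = 21.51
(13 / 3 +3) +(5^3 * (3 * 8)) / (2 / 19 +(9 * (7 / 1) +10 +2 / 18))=45361 / 939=48.31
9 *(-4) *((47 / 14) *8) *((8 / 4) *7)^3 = -2653056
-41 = -41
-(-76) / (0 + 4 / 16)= 304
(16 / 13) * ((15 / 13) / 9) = 0.16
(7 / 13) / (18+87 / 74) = 518 / 18447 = 0.03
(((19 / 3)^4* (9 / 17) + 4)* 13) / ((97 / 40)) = 68085160 / 14841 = 4587.64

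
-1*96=-96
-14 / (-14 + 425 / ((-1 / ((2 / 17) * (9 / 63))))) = 49 / 74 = 0.66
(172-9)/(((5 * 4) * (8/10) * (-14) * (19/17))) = -2771/4256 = -0.65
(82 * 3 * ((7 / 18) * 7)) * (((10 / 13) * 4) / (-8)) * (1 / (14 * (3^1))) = -1435 / 234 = -6.13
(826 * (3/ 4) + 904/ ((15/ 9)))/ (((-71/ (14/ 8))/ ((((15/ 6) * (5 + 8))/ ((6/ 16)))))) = -352443/ 142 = -2481.99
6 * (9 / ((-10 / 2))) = -54 / 5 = -10.80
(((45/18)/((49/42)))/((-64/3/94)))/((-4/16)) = 2115/56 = 37.77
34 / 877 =0.04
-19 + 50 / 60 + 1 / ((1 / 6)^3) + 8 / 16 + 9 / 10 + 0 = 199.23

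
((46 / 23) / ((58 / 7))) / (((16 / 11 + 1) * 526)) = 77 / 411858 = 0.00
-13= -13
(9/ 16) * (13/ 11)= 117/ 176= 0.66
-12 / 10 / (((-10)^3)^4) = -3 / 2500000000000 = -0.00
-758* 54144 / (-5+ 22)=-41041152 / 17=-2414185.41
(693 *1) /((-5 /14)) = -9702 /5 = -1940.40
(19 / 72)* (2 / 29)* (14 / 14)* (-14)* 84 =-21.40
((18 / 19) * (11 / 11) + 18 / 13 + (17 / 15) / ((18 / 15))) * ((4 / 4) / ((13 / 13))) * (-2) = -6.55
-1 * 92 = -92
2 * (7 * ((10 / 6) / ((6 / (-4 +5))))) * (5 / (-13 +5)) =-175 / 72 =-2.43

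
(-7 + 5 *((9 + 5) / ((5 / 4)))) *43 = 2107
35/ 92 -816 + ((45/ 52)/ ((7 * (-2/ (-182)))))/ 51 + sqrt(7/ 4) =-318821/ 391 + sqrt(7)/ 2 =-814.08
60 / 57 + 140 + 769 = 17291 / 19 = 910.05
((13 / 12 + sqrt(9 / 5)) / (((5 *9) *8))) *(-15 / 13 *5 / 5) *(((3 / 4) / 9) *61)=-61 *sqrt(5) / 6240-61 / 3456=-0.04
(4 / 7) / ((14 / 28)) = 1.14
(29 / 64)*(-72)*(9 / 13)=-2349 / 104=-22.59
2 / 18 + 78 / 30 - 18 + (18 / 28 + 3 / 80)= -73627 / 5040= -14.61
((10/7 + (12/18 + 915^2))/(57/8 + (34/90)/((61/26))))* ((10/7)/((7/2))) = 2573970981600/54880343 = 46901.51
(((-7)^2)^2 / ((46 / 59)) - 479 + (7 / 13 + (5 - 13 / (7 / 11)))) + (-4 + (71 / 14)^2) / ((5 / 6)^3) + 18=9673998419 / 3662750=2641.18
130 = 130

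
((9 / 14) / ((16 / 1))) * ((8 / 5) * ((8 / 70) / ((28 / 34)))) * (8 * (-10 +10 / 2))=-612 / 1715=-0.36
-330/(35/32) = -2112/7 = -301.71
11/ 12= 0.92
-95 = -95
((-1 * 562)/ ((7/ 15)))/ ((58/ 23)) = -96945/ 203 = -477.56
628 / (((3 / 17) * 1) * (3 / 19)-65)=-101422 / 10493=-9.67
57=57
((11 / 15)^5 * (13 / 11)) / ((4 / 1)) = 190333 / 3037500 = 0.06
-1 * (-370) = 370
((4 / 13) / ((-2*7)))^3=-8 / 753571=-0.00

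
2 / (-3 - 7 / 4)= -8 / 19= -0.42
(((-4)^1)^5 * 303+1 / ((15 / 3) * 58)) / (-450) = 89978879 / 130500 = 689.49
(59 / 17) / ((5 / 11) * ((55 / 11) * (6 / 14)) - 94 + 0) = -4543 / 121771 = -0.04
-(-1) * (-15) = -15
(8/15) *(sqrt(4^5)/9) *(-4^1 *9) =-1024/15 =-68.27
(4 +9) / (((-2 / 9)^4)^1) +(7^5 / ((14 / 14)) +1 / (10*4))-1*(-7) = 1771587 / 80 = 22144.84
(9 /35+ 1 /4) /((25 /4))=71 /875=0.08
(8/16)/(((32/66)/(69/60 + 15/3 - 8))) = -1221/640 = -1.91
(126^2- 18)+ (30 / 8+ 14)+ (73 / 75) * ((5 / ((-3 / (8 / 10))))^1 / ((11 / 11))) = 14287007 / 900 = 15874.45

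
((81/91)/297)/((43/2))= 6/43043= 0.00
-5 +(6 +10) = 11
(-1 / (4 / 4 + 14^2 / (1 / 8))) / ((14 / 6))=-1 / 3661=-0.00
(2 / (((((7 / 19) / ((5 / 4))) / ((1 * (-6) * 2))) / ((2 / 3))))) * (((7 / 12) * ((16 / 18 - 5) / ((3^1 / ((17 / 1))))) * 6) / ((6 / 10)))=7377.16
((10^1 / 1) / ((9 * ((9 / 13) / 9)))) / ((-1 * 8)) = -65 / 36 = -1.81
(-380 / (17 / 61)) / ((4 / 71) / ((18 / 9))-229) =1645780 / 276369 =5.96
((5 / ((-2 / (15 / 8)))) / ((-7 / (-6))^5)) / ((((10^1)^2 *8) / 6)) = -2187 / 134456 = -0.02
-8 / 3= -2.67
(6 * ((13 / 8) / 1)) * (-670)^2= 4376775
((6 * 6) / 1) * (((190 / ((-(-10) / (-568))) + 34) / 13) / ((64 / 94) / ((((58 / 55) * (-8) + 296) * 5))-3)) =35986413672 / 3623269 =9932.03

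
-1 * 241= -241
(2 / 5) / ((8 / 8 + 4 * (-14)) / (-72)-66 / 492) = 5904 / 9295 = 0.64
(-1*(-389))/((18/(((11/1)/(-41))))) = -4279/738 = -5.80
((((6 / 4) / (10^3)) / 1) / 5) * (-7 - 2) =-27 / 10000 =-0.00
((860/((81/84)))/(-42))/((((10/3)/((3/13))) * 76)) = -0.02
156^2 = 24336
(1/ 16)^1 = 1/ 16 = 0.06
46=46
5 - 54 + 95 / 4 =-101 / 4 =-25.25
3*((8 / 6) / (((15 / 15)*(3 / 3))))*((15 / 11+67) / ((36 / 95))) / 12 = 17860 / 297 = 60.13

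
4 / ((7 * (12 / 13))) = 13 / 21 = 0.62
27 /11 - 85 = -908 /11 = -82.55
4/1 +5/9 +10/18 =46/9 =5.11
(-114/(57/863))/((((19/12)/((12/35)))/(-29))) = 7207776/665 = 10838.76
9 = 9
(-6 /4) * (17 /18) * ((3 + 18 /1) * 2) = -119 /2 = -59.50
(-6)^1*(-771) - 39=4587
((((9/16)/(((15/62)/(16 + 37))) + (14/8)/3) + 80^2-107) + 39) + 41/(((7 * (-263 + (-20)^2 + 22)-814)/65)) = 17842631/2760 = 6464.72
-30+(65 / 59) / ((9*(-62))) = -987725 / 32922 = -30.00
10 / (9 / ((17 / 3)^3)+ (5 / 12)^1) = 589560 / 27481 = 21.45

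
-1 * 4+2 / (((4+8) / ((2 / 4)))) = -47 / 12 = -3.92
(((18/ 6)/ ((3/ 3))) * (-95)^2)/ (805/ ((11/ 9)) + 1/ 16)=41.10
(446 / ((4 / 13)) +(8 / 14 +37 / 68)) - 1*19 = 681449 / 476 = 1431.62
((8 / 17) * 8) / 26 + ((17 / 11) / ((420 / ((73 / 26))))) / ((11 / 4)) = 834217 / 5615610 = 0.15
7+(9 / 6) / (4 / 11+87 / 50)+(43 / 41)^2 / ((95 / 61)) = 1555615053 / 184767115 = 8.42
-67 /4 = -16.75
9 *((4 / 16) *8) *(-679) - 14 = -12236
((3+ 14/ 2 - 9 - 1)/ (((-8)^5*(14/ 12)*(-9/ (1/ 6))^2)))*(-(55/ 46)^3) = 0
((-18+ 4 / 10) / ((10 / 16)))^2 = 495616 / 625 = 792.99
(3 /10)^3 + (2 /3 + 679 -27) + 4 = 1970081 /3000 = 656.69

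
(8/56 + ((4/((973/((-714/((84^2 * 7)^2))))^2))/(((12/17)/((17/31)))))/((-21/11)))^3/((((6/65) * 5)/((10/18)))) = 46003048411453376721417378772016650925662096084312003225914096530863264205/13108745579645222250298003943780866816637463991809896149706061898662310576128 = 0.00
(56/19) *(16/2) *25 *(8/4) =22400/19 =1178.95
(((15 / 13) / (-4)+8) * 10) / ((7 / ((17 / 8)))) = 34085 / 1456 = 23.41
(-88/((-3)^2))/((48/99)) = -121/6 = -20.17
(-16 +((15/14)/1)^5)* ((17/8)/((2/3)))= -46.50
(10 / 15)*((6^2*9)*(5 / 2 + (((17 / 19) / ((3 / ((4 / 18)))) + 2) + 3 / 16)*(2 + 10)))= 121254 / 19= 6381.79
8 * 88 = 704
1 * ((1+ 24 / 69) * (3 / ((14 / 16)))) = 744 / 161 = 4.62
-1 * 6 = -6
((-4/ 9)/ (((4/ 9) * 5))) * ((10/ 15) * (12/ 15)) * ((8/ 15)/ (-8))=8/ 1125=0.01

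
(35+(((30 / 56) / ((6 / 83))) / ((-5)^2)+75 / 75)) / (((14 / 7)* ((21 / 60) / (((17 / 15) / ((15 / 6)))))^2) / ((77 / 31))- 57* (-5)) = 129232708 / 1016445675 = 0.13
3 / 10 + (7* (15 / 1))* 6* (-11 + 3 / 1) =-50397 / 10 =-5039.70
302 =302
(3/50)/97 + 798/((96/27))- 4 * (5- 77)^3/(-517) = -53425950717/20059600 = -2663.36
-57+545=488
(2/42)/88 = 0.00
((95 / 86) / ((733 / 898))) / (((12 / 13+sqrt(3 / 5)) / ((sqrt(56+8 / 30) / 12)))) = -7208695* sqrt(211) / 40281282+1109030* sqrt(3165) / 20140641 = 0.50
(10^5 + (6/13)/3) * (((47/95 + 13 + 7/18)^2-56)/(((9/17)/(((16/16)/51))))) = 86641987511827/171059850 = 506501.01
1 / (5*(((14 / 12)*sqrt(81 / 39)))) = 2*sqrt(39) / 105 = 0.12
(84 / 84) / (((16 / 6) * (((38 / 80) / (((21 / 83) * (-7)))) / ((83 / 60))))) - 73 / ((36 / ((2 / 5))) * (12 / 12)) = -9389 / 3420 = -2.75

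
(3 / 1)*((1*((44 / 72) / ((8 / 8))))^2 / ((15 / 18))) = 121 / 90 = 1.34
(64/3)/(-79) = -64/237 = -0.27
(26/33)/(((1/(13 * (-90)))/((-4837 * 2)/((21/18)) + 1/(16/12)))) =7643025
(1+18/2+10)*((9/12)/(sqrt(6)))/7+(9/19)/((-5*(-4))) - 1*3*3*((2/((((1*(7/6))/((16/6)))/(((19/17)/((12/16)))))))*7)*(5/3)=-4620647/6460+5*sqrt(6)/14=-714.40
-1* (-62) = 62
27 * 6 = 162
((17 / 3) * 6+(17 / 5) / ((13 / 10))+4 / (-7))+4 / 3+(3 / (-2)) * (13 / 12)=78083 / 2184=35.75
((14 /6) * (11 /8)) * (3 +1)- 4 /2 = 65 /6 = 10.83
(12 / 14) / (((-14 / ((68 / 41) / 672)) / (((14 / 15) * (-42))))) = 17 / 2870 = 0.01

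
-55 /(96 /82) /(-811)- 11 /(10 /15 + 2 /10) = -6393805 /506064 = -12.63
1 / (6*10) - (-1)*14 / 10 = 17 / 12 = 1.42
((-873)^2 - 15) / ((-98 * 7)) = -381057 / 343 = -1110.95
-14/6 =-7/3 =-2.33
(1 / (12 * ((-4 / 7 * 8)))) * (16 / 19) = -7 / 456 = -0.02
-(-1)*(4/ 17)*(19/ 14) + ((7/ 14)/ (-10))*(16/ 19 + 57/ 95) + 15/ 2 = 1751647/ 226100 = 7.75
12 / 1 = 12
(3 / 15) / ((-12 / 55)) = -11 / 12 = -0.92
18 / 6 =3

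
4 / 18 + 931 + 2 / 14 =58676 / 63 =931.37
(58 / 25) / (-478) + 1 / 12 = 5627 / 71700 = 0.08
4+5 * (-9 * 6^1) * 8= -2156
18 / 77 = 0.23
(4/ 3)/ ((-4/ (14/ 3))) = -14/ 9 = -1.56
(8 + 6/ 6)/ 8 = 9/ 8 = 1.12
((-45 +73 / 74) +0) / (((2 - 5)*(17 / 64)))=104224 / 1887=55.23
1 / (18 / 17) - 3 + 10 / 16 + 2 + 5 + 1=473 / 72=6.57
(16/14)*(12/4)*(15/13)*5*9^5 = 1168002.20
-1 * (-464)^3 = 99897344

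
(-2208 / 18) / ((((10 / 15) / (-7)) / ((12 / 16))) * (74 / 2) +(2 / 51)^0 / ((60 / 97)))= 154560 / 3883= 39.80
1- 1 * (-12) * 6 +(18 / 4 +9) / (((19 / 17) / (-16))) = -2285 / 19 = -120.26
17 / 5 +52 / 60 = 64 / 15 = 4.27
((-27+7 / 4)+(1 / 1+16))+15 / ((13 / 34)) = 1611 / 52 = 30.98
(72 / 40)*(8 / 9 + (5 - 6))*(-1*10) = 2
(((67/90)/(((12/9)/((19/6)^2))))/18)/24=24187/1866240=0.01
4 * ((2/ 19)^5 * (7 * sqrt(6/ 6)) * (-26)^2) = 605696/ 2476099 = 0.24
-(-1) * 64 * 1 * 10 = 640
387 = 387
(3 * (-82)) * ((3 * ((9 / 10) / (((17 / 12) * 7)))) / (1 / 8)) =-318816 / 595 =-535.83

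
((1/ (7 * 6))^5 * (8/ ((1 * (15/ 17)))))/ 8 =17/ 1960368480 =0.00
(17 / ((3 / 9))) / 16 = 51 / 16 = 3.19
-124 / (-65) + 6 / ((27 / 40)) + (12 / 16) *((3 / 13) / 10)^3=853923929 / 79092000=10.80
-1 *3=-3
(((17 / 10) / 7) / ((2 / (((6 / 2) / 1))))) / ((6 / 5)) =17 / 56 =0.30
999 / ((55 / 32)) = 581.24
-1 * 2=-2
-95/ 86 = -1.10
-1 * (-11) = 11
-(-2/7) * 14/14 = 2/7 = 0.29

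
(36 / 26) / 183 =6 / 793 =0.01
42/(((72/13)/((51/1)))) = 1547/4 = 386.75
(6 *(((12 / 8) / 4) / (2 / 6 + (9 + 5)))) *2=0.31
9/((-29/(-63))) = 567/29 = 19.55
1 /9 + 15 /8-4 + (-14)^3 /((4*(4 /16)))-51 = -201385 /72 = -2797.01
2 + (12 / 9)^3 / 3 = 226 / 81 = 2.79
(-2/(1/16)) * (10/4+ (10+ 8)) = -656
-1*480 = -480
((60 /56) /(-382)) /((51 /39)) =-195 /90916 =-0.00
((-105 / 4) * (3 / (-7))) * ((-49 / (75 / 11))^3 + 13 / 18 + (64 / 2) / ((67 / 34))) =-20024341621 / 5025000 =-3984.94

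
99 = 99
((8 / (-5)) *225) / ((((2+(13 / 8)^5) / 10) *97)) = -117964800 / 42372413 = -2.78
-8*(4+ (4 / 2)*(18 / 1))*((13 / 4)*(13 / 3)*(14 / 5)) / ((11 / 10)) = -378560 / 33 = -11471.52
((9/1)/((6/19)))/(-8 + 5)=-19/2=-9.50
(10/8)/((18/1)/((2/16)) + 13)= 0.01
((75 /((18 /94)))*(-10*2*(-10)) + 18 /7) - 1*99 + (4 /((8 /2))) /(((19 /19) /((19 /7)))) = 1643032 /21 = 78239.62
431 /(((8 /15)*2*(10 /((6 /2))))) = 3879 /32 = 121.22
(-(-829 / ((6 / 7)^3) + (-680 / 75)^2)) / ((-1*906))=-6664771 / 4892400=-1.36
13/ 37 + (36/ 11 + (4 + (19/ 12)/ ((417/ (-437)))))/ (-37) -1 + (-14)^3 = -5590137275/ 2036628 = -2744.80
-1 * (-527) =527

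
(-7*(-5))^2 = 1225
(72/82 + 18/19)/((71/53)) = 75366/55309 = 1.36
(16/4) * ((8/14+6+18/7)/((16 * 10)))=8/35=0.23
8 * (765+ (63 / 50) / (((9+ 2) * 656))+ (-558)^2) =112616143263 / 45100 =2497032.00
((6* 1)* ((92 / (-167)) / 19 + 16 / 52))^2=4757688576 / 1701480001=2.80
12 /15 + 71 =359 /5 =71.80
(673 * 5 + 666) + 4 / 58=116901 / 29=4031.07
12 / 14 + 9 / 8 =111 / 56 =1.98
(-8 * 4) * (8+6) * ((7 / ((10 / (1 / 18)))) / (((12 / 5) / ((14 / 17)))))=-2744 / 459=-5.98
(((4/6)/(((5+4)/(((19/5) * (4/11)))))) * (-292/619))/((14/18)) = -44384/714945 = -0.06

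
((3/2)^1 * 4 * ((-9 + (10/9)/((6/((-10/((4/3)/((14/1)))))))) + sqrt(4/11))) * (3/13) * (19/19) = -512/13 + 36 * sqrt(11)/143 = -38.55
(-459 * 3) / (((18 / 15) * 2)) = -573.75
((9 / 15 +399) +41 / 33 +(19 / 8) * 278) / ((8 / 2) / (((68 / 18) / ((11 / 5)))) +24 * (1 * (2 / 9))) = 11905457 / 85976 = 138.47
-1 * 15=-15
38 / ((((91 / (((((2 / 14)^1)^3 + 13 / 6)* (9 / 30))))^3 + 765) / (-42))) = -1136546643372 / 1946740484055313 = -0.00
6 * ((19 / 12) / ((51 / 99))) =18.44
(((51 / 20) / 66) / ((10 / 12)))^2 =2601 / 1210000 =0.00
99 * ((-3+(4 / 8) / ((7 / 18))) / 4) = -297 / 7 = -42.43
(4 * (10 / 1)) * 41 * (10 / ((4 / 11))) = 45100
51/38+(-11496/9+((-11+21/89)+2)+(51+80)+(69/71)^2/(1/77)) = -55290457879/51145986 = -1081.03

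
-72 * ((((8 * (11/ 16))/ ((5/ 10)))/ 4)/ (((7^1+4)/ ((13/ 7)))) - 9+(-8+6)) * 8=42480/ 7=6068.57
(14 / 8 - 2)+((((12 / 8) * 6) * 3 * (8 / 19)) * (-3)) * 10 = -25939 / 76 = -341.30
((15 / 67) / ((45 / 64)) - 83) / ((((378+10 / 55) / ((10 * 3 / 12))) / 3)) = -182809 / 111488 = -1.64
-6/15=-2/5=-0.40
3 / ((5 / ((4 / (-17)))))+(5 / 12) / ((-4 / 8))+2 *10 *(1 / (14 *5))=-2459 / 3570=-0.69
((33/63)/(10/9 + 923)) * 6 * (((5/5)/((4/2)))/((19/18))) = 1782/1106161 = 0.00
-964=-964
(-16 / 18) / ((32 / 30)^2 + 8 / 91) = -2275 / 3137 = -0.73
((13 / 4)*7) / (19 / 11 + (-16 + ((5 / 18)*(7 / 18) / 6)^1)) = -486486 / 304823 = -1.60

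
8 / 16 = 1 / 2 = 0.50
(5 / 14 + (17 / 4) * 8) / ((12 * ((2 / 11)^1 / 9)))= 15873 / 112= 141.72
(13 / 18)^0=1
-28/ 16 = -7/ 4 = -1.75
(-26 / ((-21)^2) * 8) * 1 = -208 / 441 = -0.47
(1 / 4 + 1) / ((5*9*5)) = 1 / 180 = 0.01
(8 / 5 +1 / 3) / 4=0.48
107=107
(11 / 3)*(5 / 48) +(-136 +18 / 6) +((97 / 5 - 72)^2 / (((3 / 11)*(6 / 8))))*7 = 37820823 / 400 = 94552.06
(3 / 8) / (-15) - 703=-28121 / 40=-703.02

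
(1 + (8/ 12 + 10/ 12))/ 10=1/ 4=0.25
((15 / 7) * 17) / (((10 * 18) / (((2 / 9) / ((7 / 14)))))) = 17 / 189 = 0.09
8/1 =8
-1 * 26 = -26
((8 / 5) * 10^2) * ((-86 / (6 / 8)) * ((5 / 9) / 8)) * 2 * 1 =-68800 / 27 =-2548.15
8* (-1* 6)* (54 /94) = -1296 /47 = -27.57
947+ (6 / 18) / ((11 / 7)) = 31258 / 33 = 947.21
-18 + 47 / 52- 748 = -39785 / 52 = -765.10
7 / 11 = 0.64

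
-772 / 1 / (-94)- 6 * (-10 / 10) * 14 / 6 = 22.21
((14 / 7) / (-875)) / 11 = -0.00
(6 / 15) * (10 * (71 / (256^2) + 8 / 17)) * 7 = 3678465 / 278528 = 13.21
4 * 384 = 1536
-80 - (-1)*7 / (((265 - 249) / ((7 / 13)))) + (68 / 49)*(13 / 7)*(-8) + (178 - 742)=-47399705 / 71344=-664.38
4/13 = 0.31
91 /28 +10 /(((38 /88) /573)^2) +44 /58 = 737348302905 /41876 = 17607897.19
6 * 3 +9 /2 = 45 /2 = 22.50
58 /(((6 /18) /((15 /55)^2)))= 1566 /121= 12.94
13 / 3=4.33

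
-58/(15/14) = -812/15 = -54.13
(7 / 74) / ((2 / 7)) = 49 / 148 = 0.33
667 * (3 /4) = 2001 /4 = 500.25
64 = 64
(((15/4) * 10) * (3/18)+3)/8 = 37/32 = 1.16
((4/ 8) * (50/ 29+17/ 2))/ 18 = 0.28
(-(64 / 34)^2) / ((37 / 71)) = -72704 / 10693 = -6.80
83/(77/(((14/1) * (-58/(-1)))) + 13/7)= 67396/1585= 42.52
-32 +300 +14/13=3498/13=269.08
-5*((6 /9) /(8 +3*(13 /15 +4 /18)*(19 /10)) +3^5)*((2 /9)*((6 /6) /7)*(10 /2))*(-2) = 51793300 /134253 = 385.79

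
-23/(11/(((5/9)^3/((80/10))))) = -2875/64152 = -0.04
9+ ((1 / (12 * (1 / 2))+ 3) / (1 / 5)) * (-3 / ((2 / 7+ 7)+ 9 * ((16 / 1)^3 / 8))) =580861 / 64614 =8.99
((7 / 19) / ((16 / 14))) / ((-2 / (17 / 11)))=-833 / 3344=-0.25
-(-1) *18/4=4.50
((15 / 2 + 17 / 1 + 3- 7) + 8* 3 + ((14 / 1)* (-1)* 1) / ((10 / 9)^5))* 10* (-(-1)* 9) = 16304913 / 5000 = 3260.98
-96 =-96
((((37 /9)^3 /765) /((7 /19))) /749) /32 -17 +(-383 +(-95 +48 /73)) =-494.34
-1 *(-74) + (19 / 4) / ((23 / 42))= 82.67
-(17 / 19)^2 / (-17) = 17 / 361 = 0.05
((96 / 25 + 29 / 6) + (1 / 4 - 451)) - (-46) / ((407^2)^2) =-3639120903836423 / 8231877360300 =-442.08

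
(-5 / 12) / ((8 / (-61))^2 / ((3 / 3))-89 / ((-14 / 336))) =-3721 / 19075488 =-0.00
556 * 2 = 1112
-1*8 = -8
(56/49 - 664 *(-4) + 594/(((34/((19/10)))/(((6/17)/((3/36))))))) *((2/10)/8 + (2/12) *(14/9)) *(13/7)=9411787723/6372450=1476.95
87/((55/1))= 87/55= 1.58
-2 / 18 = -1 / 9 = -0.11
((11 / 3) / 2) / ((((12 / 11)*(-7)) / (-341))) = 41261 / 504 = 81.87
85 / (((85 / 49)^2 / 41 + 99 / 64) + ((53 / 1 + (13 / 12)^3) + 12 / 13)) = 93983591520 / 62819470879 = 1.50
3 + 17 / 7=38 / 7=5.43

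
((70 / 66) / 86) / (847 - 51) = 35 / 2259048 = 0.00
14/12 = 7/6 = 1.17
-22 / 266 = -11 / 133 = -0.08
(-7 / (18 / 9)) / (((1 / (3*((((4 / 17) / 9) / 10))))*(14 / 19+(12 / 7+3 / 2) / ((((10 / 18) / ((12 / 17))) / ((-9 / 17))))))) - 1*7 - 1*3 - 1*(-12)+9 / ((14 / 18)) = 78177989 / 5752320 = 13.59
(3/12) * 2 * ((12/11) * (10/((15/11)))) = 4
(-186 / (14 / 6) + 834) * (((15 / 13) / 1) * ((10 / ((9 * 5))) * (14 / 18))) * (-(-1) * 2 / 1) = 35200 / 117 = 300.85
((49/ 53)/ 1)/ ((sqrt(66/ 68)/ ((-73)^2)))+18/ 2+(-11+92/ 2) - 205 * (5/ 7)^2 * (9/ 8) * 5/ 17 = 62591/ 6664+261121 * sqrt(1122)/ 1749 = 5010.30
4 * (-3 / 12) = -1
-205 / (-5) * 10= 410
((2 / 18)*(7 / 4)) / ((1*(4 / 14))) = 49 / 72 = 0.68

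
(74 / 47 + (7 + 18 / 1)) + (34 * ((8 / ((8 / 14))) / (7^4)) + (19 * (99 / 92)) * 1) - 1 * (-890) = 1390018557 / 1483132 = 937.22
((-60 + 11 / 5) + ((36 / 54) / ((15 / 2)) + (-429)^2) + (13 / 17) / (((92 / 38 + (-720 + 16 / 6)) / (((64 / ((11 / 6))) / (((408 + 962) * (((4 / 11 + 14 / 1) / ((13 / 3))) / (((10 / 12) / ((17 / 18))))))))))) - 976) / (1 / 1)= 104967297359513744 / 573568943625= 183007.29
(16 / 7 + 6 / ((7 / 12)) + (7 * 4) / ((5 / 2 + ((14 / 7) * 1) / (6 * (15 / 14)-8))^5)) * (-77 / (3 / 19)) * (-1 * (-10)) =-4750184787920 / 43046721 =-110349.52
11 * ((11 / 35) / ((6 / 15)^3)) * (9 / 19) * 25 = 639.69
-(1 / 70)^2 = -1 / 4900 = -0.00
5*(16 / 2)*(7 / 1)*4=1120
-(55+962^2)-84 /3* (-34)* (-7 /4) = -927165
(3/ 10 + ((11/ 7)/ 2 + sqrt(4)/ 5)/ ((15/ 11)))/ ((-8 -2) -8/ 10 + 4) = -307/ 1785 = -0.17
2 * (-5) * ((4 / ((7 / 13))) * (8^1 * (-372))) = 1547520 / 7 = 221074.29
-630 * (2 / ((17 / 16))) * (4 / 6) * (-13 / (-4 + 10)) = 29120 / 17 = 1712.94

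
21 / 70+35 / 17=401 / 170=2.36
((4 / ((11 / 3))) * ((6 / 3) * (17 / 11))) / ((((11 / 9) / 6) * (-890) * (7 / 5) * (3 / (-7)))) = 3672 / 118459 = 0.03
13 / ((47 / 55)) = 715 / 47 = 15.21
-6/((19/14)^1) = -84/19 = -4.42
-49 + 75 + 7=33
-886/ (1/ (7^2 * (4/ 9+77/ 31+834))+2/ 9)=-91235693178/ 22885805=-3986.56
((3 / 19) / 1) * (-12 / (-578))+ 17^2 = 1586917 / 5491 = 289.00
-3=-3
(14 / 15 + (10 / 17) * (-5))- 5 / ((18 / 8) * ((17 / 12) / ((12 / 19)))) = -14528 / 4845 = -3.00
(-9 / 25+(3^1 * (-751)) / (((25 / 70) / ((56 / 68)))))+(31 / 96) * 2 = -105975289 / 20400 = -5194.87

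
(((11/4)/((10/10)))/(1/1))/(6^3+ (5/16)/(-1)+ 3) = 44/3499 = 0.01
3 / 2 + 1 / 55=167 / 110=1.52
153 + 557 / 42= 6983 / 42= 166.26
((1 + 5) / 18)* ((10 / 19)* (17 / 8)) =85 / 228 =0.37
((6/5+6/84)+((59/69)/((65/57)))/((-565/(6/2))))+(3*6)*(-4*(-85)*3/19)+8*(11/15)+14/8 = 1314668257397/1348101300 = 975.20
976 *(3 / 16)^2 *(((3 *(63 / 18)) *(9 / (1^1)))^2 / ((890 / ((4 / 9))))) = 2178981 / 14240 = 153.02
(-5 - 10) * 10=-150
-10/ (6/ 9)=-15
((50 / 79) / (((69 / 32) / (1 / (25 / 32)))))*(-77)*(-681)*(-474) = -214781952 / 23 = -9338345.74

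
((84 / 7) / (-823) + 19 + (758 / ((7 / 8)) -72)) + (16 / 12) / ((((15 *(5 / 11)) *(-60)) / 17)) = 15811658318 / 19443375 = 813.22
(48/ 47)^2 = 2304/ 2209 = 1.04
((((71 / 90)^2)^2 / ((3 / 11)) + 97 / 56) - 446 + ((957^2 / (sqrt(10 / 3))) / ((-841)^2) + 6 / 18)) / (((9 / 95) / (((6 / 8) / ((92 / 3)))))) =-11584313809447 / 101406816000 + 20691 * sqrt(30) / 618976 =-114.05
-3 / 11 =-0.27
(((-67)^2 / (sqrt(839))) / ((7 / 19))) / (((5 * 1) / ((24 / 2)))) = 1023492 * sqrt(839) / 29365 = 1009.57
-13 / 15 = -0.87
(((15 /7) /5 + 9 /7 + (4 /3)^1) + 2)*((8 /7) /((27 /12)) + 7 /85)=335066 /112455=2.98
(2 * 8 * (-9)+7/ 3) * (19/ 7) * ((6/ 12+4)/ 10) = -4845/ 28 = -173.04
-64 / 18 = -32 / 9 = -3.56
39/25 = 1.56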